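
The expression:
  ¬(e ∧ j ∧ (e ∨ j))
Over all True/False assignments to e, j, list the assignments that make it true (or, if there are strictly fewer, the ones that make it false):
is false only for:
  e=True, j=True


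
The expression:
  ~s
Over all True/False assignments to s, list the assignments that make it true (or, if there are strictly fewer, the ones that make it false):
is true only for:
  s=False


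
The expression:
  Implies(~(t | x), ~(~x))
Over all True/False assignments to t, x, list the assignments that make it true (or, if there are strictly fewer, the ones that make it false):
is false only for:
  t=False, x=False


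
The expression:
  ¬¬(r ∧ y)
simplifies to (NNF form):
r ∧ y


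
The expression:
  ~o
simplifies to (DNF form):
~o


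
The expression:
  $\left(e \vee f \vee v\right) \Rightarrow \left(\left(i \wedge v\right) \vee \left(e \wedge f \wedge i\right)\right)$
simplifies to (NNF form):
$\left(i \wedge v\right) \vee \left(e \wedge f \wedge i\right) \vee \left(\neg e \wedge \neg f \wedge \neg v\right)$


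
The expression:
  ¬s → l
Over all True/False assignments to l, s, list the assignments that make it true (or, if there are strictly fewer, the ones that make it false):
is false only for:
  l=False, s=False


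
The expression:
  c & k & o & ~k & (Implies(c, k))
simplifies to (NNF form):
False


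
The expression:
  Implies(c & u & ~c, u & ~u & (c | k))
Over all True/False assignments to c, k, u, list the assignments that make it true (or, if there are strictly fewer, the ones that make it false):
is always true.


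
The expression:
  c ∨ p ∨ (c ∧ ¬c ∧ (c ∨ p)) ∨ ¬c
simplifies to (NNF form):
True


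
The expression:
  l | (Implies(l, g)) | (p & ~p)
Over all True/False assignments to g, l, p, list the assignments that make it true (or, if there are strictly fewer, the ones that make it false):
is always true.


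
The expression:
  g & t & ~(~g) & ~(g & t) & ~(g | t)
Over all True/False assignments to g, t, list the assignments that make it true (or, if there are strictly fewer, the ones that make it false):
is never true.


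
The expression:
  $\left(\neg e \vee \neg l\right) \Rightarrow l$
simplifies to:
$l$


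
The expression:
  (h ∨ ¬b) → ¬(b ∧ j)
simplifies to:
¬b ∨ ¬h ∨ ¬j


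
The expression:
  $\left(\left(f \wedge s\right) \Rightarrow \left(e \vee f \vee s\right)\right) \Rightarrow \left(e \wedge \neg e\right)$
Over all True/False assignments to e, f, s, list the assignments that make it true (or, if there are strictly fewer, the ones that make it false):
is never true.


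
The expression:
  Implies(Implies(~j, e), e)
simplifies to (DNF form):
e | ~j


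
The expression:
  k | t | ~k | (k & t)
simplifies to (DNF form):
True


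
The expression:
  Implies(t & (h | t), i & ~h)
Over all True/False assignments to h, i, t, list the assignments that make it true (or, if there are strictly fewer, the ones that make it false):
is false only for:
  h=False, i=False, t=True;
  h=True, i=False, t=True;
  h=True, i=True, t=True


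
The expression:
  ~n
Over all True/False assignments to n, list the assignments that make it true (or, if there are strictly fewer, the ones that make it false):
is true only for:
  n=False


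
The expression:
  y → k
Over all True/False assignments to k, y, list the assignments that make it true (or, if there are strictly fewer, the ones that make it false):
is false only for:
  k=False, y=True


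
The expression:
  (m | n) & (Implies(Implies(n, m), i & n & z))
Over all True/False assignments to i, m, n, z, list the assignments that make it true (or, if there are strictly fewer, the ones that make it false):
is true only for:
  i=False, m=False, n=True, z=False;
  i=False, m=False, n=True, z=True;
  i=True, m=False, n=True, z=False;
  i=True, m=False, n=True, z=True;
  i=True, m=True, n=True, z=True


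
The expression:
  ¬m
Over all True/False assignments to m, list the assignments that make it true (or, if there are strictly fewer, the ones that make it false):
is true only for:
  m=False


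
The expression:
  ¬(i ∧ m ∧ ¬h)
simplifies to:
h ∨ ¬i ∨ ¬m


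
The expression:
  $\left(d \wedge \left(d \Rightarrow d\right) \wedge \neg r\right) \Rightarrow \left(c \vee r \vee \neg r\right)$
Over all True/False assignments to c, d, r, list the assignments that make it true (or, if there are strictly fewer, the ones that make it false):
is always true.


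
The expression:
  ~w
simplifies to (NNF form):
~w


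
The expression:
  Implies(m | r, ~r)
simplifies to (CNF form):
~r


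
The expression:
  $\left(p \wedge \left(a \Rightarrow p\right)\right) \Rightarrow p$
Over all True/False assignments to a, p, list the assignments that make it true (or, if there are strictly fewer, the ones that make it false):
is always true.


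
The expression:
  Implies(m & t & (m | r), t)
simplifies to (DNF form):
True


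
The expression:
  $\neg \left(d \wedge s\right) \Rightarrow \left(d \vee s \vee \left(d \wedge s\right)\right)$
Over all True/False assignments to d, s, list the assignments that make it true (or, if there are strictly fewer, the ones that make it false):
is false only for:
  d=False, s=False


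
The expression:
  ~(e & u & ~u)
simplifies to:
True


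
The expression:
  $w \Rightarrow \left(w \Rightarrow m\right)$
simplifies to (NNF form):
$m \vee \neg w$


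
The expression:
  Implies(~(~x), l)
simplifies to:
l | ~x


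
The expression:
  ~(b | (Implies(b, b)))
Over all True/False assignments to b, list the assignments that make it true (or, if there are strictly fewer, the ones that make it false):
is never true.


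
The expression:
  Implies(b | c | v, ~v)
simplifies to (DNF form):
~v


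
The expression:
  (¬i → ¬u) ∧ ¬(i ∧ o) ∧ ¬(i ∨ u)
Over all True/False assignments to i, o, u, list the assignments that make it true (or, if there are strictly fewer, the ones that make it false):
is true only for:
  i=False, o=False, u=False;
  i=False, o=True, u=False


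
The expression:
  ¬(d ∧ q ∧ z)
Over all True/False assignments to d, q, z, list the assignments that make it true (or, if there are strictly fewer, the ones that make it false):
is false only for:
  d=True, q=True, z=True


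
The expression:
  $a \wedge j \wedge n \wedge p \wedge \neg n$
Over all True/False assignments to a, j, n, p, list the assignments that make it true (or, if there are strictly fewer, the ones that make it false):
is never true.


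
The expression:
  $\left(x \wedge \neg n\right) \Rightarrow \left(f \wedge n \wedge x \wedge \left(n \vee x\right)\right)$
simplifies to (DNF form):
$n \vee \neg x$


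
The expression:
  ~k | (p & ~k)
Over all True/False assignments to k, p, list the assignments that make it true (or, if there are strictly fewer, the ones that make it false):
is true only for:
  k=False, p=False;
  k=False, p=True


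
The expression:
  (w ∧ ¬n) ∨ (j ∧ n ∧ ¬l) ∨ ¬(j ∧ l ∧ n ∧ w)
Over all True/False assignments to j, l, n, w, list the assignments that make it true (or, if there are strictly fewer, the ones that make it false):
is false only for:
  j=True, l=True, n=True, w=True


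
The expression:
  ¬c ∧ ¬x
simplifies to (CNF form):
¬c ∧ ¬x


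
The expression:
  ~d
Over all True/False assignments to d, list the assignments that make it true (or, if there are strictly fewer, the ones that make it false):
is true only for:
  d=False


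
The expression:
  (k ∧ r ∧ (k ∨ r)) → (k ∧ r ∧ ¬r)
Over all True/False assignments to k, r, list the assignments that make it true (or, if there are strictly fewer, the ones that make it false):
is false only for:
  k=True, r=True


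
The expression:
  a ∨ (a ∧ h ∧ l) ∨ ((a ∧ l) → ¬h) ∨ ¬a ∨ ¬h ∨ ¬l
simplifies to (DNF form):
True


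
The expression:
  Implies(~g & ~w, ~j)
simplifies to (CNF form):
g | w | ~j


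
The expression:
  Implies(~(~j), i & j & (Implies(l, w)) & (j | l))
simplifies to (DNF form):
~j | (i & w) | (i & ~l)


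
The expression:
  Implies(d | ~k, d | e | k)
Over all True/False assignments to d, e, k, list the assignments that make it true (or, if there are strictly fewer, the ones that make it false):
is false only for:
  d=False, e=False, k=False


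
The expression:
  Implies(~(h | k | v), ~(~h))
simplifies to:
h | k | v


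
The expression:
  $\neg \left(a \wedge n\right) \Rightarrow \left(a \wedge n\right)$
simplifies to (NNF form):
$a \wedge n$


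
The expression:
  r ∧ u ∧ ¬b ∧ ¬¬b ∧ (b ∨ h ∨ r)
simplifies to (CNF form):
False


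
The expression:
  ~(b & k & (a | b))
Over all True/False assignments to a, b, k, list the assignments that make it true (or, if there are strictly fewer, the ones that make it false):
is false only for:
  a=False, b=True, k=True;
  a=True, b=True, k=True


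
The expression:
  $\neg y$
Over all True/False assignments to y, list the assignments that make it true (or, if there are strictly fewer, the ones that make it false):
is true only for:
  y=False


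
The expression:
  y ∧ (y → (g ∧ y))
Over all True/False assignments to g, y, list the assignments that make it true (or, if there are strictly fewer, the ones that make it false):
is true only for:
  g=True, y=True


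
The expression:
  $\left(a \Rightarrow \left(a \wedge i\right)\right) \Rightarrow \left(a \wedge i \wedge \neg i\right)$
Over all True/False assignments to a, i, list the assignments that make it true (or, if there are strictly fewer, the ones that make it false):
is true only for:
  a=True, i=False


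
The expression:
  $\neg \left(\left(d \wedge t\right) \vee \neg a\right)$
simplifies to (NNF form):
$a \wedge \left(\neg d \vee \neg t\right)$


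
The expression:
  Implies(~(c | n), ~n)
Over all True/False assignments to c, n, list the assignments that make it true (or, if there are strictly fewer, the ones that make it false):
is always true.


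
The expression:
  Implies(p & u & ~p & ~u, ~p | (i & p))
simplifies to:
True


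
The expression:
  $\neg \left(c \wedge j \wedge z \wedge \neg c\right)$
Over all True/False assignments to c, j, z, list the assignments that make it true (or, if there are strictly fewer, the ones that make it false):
is always true.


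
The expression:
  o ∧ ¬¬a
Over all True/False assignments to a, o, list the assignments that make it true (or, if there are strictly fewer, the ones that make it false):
is true only for:
  a=True, o=True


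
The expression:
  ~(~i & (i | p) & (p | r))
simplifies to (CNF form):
i | ~p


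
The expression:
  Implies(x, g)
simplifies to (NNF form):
g | ~x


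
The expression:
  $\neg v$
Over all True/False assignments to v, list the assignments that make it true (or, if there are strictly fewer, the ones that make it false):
is true only for:
  v=False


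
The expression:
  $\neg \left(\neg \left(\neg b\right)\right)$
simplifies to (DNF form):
$\neg b$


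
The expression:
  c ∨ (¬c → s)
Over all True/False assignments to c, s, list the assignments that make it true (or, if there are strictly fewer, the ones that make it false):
is false only for:
  c=False, s=False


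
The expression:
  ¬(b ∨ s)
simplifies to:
¬b ∧ ¬s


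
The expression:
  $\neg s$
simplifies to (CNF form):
$\neg s$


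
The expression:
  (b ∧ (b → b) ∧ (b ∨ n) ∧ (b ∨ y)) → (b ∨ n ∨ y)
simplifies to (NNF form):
True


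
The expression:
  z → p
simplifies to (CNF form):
p ∨ ¬z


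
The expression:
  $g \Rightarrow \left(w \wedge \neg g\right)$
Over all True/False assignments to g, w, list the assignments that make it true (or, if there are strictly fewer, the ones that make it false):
is true only for:
  g=False, w=False;
  g=False, w=True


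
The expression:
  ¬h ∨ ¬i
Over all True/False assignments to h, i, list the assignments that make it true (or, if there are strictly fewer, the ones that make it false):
is false only for:
  h=True, i=True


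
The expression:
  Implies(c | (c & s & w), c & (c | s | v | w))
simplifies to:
True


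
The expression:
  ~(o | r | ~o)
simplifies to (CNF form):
False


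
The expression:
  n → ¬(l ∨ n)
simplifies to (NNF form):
¬n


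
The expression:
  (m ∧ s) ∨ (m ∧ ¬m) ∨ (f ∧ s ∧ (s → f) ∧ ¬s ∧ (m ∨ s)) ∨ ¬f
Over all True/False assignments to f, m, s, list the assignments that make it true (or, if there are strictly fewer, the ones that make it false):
is false only for:
  f=True, m=False, s=False;
  f=True, m=False, s=True;
  f=True, m=True, s=False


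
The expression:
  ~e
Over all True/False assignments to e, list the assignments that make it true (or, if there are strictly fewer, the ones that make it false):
is true only for:
  e=False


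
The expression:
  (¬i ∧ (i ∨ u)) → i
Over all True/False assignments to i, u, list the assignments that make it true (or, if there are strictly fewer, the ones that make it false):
is false only for:
  i=False, u=True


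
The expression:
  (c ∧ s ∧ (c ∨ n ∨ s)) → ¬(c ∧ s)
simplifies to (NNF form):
¬c ∨ ¬s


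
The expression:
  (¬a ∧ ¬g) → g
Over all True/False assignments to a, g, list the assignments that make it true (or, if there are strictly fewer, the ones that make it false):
is false only for:
  a=False, g=False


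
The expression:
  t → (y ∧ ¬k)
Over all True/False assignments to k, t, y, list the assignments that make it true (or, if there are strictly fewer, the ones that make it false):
is false only for:
  k=False, t=True, y=False;
  k=True, t=True, y=False;
  k=True, t=True, y=True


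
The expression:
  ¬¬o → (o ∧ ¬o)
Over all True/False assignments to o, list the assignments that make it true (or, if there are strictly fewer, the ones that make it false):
is true only for:
  o=False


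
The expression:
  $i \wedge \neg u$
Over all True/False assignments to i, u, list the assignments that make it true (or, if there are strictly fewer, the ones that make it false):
is true only for:
  i=True, u=False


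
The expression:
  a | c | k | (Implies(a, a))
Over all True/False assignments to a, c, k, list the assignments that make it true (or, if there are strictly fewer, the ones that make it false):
is always true.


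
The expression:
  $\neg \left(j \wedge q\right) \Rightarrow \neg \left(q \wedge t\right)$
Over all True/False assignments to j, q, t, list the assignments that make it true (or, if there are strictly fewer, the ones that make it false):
is false only for:
  j=False, q=True, t=True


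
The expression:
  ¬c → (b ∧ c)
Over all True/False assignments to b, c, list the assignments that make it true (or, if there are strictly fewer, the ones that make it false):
is true only for:
  b=False, c=True;
  b=True, c=True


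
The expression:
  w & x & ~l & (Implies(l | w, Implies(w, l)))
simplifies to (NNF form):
False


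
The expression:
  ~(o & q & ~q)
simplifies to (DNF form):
True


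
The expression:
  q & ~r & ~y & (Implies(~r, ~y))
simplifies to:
q & ~r & ~y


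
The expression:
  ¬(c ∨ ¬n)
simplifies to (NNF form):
n ∧ ¬c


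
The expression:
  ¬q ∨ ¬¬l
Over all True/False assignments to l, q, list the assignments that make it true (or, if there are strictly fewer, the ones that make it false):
is false only for:
  l=False, q=True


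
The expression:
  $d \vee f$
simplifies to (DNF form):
$d \vee f$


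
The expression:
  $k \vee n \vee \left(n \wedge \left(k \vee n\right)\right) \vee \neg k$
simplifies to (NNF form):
$\text{True}$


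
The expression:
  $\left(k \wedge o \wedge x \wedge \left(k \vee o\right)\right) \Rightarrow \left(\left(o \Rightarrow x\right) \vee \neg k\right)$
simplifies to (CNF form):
$\text{True}$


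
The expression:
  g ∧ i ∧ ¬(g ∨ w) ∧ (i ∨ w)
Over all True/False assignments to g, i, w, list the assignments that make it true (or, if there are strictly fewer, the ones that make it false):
is never true.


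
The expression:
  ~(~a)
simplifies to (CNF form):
a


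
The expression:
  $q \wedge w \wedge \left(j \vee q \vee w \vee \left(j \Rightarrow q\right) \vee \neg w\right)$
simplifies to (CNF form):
$q \wedge w$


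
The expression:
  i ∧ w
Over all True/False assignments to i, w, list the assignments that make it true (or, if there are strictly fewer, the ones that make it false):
is true only for:
  i=True, w=True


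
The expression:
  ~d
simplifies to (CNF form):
~d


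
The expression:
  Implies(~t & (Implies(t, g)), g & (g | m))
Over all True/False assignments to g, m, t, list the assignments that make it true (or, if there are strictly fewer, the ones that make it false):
is false only for:
  g=False, m=False, t=False;
  g=False, m=True, t=False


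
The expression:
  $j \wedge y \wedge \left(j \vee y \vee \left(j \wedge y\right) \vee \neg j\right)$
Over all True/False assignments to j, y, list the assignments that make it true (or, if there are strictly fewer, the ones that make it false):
is true only for:
  j=True, y=True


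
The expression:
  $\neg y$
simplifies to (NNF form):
$\neg y$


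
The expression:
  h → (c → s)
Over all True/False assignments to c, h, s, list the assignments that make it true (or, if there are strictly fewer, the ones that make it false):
is false only for:
  c=True, h=True, s=False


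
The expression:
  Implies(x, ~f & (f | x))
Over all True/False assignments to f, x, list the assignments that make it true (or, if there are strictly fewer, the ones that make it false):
is false only for:
  f=True, x=True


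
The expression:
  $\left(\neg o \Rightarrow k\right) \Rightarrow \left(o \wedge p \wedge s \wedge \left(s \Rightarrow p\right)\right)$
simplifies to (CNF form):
$\left(o \vee \neg k\right) \wedge \left(p \vee \neg o\right) \wedge \left(s \vee \neg o\right)$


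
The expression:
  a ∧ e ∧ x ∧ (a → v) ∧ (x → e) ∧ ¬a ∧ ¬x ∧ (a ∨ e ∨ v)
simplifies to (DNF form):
False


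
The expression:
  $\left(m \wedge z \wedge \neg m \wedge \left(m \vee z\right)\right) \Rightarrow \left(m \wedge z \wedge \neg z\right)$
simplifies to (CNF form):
$\text{True}$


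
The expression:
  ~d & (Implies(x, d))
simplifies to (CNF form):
~d & ~x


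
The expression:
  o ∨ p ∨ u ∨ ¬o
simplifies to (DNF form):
True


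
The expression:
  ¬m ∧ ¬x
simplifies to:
¬m ∧ ¬x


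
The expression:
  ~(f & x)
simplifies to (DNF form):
~f | ~x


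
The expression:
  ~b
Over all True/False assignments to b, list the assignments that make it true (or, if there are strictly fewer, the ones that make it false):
is true only for:
  b=False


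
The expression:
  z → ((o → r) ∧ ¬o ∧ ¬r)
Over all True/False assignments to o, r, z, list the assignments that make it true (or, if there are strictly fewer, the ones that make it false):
is false only for:
  o=False, r=True, z=True;
  o=True, r=False, z=True;
  o=True, r=True, z=True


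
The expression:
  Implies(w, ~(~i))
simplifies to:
i | ~w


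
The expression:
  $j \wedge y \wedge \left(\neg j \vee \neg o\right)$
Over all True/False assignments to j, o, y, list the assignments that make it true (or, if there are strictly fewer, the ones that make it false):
is true only for:
  j=True, o=False, y=True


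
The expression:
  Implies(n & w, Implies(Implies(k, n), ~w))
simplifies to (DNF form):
~n | ~w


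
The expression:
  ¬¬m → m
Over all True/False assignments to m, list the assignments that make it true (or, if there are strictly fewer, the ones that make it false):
is always true.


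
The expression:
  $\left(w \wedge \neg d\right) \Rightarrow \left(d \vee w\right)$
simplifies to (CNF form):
$\text{True}$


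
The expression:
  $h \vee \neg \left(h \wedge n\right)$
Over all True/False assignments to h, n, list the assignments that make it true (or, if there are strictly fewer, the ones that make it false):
is always true.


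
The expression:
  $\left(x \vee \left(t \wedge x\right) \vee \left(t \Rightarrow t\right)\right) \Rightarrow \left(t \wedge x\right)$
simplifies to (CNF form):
$t \wedge x$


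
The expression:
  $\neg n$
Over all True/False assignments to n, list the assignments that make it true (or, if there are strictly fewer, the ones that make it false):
is true only for:
  n=False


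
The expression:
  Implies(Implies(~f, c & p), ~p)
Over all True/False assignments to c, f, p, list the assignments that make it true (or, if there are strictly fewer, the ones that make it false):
is false only for:
  c=False, f=True, p=True;
  c=True, f=False, p=True;
  c=True, f=True, p=True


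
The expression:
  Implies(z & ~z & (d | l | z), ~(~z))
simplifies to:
True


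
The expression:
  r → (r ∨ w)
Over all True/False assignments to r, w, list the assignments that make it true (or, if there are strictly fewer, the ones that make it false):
is always true.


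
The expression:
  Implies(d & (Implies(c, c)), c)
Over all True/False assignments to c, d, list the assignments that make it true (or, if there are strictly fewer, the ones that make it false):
is false only for:
  c=False, d=True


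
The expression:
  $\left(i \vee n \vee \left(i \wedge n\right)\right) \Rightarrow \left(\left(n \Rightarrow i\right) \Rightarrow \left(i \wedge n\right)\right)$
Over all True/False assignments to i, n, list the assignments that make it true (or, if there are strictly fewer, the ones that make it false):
is false only for:
  i=True, n=False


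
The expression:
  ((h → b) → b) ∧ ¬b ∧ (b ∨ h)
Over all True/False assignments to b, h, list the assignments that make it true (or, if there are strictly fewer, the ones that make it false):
is true only for:
  b=False, h=True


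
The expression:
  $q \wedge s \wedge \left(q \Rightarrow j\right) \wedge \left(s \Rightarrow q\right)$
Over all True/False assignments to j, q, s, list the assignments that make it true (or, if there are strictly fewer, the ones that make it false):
is true only for:
  j=True, q=True, s=True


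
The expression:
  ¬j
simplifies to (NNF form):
¬j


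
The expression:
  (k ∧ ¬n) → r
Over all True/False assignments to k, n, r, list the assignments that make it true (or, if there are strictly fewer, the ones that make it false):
is false only for:
  k=True, n=False, r=False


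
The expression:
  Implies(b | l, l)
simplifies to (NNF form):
l | ~b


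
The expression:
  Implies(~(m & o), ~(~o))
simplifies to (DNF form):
o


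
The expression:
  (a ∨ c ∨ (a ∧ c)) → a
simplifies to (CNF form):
a ∨ ¬c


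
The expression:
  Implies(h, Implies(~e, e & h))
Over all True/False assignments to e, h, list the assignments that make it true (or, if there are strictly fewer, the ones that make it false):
is false only for:
  e=False, h=True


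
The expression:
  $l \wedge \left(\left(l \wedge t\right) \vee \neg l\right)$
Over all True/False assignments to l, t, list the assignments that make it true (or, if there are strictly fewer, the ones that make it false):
is true only for:
  l=True, t=True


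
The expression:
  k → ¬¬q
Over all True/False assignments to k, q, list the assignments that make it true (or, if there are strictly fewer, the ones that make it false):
is false only for:
  k=True, q=False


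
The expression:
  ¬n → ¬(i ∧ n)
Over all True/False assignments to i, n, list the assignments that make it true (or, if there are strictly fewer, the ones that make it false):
is always true.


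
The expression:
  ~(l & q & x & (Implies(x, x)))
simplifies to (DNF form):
~l | ~q | ~x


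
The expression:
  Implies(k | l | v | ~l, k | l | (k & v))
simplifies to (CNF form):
k | l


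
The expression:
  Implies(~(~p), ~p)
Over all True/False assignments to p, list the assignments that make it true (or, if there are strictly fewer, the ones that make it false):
is true only for:
  p=False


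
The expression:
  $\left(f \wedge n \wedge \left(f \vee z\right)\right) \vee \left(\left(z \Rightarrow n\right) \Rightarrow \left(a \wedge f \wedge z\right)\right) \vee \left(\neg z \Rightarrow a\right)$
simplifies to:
$a \vee z \vee \left(f \wedge n\right)$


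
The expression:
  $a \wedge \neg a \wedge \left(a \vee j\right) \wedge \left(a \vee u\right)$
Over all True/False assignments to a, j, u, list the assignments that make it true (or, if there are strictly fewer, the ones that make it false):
is never true.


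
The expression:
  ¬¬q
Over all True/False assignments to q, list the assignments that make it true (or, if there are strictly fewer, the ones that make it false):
is true only for:
  q=True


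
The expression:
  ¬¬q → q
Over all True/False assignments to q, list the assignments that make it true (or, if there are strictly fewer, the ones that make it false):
is always true.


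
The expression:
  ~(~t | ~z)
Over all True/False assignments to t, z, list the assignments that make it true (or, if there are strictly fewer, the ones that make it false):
is true only for:
  t=True, z=True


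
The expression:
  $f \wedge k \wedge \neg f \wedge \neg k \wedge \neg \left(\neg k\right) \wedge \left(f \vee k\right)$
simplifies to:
$\text{False}$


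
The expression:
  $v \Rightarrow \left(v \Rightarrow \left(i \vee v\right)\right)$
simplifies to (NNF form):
$\text{True}$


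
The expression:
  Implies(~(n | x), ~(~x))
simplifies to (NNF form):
n | x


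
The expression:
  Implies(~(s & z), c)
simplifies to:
c | (s & z)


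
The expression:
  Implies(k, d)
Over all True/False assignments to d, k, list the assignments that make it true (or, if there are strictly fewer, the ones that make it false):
is false only for:
  d=False, k=True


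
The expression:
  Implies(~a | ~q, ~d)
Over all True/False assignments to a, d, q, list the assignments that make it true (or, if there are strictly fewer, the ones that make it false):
is false only for:
  a=False, d=True, q=False;
  a=False, d=True, q=True;
  a=True, d=True, q=False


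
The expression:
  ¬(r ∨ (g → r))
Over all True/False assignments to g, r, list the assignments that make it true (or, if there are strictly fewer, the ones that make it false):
is true only for:
  g=True, r=False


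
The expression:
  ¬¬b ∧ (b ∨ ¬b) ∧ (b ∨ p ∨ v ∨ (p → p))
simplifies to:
b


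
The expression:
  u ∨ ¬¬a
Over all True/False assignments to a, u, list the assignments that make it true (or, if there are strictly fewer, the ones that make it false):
is false only for:
  a=False, u=False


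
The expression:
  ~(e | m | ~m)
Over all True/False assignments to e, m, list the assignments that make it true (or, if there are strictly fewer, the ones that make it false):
is never true.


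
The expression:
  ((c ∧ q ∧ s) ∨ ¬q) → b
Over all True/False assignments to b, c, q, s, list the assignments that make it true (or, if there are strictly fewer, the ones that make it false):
is false only for:
  b=False, c=False, q=False, s=False;
  b=False, c=False, q=False, s=True;
  b=False, c=True, q=False, s=False;
  b=False, c=True, q=False, s=True;
  b=False, c=True, q=True, s=True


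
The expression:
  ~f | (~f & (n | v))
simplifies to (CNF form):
~f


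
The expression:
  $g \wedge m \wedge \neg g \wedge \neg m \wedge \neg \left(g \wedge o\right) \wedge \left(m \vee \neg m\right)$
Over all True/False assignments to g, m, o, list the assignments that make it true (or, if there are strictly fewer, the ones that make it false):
is never true.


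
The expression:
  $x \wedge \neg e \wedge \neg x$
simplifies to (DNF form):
$\text{False}$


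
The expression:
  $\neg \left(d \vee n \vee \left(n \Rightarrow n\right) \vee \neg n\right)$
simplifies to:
$\text{False}$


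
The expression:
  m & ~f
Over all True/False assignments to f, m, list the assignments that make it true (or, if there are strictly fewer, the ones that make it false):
is true only for:
  f=False, m=True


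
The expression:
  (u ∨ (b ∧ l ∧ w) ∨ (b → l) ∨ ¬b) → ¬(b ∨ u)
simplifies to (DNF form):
(¬b ∧ ¬u) ∨ (¬l ∧ ¬u)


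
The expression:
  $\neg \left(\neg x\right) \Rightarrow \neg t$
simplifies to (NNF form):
$\neg t \vee \neg x$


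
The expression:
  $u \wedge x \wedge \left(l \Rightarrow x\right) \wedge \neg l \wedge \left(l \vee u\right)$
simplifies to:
$u \wedge x \wedge \neg l$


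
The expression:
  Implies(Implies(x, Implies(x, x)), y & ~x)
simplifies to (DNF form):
y & ~x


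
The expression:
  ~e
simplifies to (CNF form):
~e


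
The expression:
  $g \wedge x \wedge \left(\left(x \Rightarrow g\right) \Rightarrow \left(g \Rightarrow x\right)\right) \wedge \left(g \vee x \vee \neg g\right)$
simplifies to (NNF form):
$g \wedge x$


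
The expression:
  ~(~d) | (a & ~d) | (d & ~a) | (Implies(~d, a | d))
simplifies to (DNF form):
a | d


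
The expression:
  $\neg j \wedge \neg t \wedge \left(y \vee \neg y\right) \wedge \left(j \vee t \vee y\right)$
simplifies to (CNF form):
$y \wedge \neg j \wedge \neg t$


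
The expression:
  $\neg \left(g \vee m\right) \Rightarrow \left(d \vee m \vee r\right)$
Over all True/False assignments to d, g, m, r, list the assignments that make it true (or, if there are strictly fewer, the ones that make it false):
is false only for:
  d=False, g=False, m=False, r=False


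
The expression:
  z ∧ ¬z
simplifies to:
False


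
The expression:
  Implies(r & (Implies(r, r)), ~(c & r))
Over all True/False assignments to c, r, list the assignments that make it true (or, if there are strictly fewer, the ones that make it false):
is false only for:
  c=True, r=True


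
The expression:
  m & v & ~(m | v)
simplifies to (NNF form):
False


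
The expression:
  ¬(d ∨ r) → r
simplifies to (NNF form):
d ∨ r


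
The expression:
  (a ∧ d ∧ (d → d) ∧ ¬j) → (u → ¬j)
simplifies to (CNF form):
True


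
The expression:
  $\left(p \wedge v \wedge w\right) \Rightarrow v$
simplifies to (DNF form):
$\text{True}$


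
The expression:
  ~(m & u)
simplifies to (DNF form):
~m | ~u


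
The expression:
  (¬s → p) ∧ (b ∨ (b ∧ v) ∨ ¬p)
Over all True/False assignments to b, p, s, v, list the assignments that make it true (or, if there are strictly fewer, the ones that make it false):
is true only for:
  b=False, p=False, s=True, v=False;
  b=False, p=False, s=True, v=True;
  b=True, p=False, s=True, v=False;
  b=True, p=False, s=True, v=True;
  b=True, p=True, s=False, v=False;
  b=True, p=True, s=False, v=True;
  b=True, p=True, s=True, v=False;
  b=True, p=True, s=True, v=True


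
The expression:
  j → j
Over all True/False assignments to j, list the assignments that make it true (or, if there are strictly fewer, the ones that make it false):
is always true.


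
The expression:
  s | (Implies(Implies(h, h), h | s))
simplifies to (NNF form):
h | s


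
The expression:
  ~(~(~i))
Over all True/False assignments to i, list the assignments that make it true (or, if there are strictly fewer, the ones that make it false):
is true only for:
  i=False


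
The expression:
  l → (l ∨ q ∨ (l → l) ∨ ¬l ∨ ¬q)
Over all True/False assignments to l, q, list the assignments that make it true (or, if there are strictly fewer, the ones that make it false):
is always true.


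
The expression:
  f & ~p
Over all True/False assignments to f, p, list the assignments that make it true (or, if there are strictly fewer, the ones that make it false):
is true only for:
  f=True, p=False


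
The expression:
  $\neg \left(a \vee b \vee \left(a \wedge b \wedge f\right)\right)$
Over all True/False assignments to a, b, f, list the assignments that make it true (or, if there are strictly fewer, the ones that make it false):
is true only for:
  a=False, b=False, f=False;
  a=False, b=False, f=True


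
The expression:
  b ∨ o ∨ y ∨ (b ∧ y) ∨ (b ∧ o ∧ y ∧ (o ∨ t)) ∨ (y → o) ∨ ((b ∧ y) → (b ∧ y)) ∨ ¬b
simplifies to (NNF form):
True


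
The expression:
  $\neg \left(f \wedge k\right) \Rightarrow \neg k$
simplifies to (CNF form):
$f \vee \neg k$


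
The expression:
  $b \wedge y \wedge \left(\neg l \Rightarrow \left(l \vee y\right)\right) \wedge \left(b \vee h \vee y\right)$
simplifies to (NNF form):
$b \wedge y$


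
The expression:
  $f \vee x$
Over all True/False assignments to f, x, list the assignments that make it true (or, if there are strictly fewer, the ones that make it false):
is false only for:
  f=False, x=False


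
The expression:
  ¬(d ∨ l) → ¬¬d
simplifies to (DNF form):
d ∨ l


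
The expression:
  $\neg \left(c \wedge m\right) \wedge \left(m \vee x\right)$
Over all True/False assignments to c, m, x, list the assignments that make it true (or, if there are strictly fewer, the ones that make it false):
is true only for:
  c=False, m=False, x=True;
  c=False, m=True, x=False;
  c=False, m=True, x=True;
  c=True, m=False, x=True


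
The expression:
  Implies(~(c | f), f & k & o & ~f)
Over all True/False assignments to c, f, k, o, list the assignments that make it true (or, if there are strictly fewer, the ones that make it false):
is false only for:
  c=False, f=False, k=False, o=False;
  c=False, f=False, k=False, o=True;
  c=False, f=False, k=True, o=False;
  c=False, f=False, k=True, o=True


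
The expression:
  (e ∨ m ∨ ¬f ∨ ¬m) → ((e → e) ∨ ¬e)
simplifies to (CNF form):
True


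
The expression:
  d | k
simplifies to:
d | k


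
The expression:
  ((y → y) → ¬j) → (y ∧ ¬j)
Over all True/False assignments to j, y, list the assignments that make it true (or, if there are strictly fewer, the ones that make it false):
is false only for:
  j=False, y=False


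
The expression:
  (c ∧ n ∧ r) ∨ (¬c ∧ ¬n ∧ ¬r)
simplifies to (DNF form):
(c ∧ n ∧ r) ∨ (¬c ∧ ¬n ∧ ¬r)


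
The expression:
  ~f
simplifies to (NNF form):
~f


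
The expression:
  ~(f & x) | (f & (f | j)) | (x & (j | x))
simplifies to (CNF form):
True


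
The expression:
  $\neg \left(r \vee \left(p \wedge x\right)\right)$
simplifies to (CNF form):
$\neg r \wedge \left(\neg p \vee \neg x\right)$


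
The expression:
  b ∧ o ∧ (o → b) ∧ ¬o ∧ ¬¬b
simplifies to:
False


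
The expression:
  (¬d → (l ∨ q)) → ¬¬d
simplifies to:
d ∨ (¬l ∧ ¬q)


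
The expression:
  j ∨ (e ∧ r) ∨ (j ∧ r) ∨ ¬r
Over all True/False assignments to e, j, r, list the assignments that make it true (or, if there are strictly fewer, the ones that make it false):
is false only for:
  e=False, j=False, r=True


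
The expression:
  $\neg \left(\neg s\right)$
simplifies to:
$s$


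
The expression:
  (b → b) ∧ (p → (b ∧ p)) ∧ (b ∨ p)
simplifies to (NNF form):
b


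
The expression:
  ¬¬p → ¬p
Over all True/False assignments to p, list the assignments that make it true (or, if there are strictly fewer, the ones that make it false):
is true only for:
  p=False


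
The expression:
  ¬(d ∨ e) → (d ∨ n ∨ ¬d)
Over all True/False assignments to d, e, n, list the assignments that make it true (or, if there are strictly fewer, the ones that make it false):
is always true.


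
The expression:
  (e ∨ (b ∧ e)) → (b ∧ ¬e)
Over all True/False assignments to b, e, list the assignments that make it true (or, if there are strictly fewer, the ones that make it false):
is true only for:
  b=False, e=False;
  b=True, e=False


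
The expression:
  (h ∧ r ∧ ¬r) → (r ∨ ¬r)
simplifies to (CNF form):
True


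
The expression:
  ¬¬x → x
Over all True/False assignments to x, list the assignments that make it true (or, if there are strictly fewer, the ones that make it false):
is always true.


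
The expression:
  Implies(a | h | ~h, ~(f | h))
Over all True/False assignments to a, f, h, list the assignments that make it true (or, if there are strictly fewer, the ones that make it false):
is true only for:
  a=False, f=False, h=False;
  a=True, f=False, h=False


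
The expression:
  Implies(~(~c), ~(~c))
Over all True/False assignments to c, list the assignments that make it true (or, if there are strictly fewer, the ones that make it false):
is always true.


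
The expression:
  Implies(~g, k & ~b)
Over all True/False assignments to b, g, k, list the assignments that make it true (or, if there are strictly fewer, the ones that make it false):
is false only for:
  b=False, g=False, k=False;
  b=True, g=False, k=False;
  b=True, g=False, k=True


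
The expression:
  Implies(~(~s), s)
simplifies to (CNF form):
True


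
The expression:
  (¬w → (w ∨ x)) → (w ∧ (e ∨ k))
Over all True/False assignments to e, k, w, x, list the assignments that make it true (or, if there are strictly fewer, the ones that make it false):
is false only for:
  e=False, k=False, w=False, x=True;
  e=False, k=False, w=True, x=False;
  e=False, k=False, w=True, x=True;
  e=False, k=True, w=False, x=True;
  e=True, k=False, w=False, x=True;
  e=True, k=True, w=False, x=True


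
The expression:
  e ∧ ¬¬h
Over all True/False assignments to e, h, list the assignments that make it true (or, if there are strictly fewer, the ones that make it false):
is true only for:
  e=True, h=True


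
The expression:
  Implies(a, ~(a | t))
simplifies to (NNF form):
~a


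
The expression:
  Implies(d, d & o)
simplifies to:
o | ~d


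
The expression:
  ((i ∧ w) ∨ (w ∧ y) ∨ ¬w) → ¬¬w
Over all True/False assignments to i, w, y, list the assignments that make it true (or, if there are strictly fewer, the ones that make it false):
is true only for:
  i=False, w=True, y=False;
  i=False, w=True, y=True;
  i=True, w=True, y=False;
  i=True, w=True, y=True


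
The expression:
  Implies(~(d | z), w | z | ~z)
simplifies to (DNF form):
True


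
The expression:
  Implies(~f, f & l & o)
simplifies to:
f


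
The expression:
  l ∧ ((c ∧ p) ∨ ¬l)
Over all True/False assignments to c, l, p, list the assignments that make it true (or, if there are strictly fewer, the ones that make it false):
is true only for:
  c=True, l=True, p=True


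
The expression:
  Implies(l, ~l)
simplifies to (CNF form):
~l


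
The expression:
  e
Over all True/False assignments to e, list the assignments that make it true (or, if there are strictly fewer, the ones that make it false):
is true only for:
  e=True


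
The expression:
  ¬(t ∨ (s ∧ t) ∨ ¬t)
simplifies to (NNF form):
False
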